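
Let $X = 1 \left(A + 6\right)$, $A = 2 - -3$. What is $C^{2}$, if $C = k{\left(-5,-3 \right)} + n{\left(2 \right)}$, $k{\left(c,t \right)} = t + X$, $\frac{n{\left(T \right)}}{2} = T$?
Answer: $144$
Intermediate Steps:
$n{\left(T \right)} = 2 T$
$A = 5$ ($A = 2 + 3 = 5$)
$X = 11$ ($X = 1 \left(5 + 6\right) = 1 \cdot 11 = 11$)
$k{\left(c,t \right)} = 11 + t$ ($k{\left(c,t \right)} = t + 11 = 11 + t$)
$C = 12$ ($C = \left(11 - 3\right) + 2 \cdot 2 = 8 + 4 = 12$)
$C^{2} = 12^{2} = 144$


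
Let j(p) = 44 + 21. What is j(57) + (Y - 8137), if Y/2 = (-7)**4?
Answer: -3270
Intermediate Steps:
Y = 4802 (Y = 2*(-7)**4 = 2*2401 = 4802)
j(p) = 65
j(57) + (Y - 8137) = 65 + (4802 - 8137) = 65 - 3335 = -3270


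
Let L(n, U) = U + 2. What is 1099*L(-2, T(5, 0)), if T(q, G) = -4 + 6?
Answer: 4396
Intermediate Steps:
T(q, G) = 2
L(n, U) = 2 + U
1099*L(-2, T(5, 0)) = 1099*(2 + 2) = 1099*4 = 4396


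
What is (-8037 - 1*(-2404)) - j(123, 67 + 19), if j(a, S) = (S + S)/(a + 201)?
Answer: -456316/81 ≈ -5633.5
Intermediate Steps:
j(a, S) = 2*S/(201 + a) (j(a, S) = (2*S)/(201 + a) = 2*S/(201 + a))
(-8037 - 1*(-2404)) - j(123, 67 + 19) = (-8037 - 1*(-2404)) - 2*(67 + 19)/(201 + 123) = (-8037 + 2404) - 2*86/324 = -5633 - 2*86/324 = -5633 - 1*43/81 = -5633 - 43/81 = -456316/81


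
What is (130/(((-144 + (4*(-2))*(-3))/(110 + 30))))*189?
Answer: -28665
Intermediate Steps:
(130/(((-144 + (4*(-2))*(-3))/(110 + 30))))*189 = (130/(((-144 - 8*(-3))/140)))*189 = (130/(((-144 + 24)*(1/140))))*189 = (130/((-120*1/140)))*189 = (130/(-6/7))*189 = (130*(-7/6))*189 = -455/3*189 = -28665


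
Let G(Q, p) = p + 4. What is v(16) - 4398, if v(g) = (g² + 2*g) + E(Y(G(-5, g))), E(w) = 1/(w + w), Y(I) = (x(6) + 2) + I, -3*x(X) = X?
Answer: -164399/40 ≈ -4110.0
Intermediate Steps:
x(X) = -X/3
G(Q, p) = 4 + p
Y(I) = I (Y(I) = (-⅓*6 + 2) + I = (-2 + 2) + I = 0 + I = I)
E(w) = 1/(2*w)
v(g) = g² + 1/(2*(4 + g)) + 2*g (v(g) = (g² + 2*g) + 1/(2*(4 + g)) = g² + 1/(2*(4 + g)) + 2*g)
v(16) - 4398 = (½ + 16*(2 + 16)*(4 + 16))/(4 + 16) - 4398 = (½ + 16*18*20)/20 - 4398 = (½ + 5760)/20 - 4398 = (1/20)*(11521/2) - 4398 = 11521/40 - 4398 = -164399/40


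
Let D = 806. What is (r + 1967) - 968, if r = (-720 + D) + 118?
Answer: 1203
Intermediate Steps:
r = 204 (r = (-720 + 806) + 118 = 86 + 118 = 204)
(r + 1967) - 968 = (204 + 1967) - 968 = 2171 - 968 = 1203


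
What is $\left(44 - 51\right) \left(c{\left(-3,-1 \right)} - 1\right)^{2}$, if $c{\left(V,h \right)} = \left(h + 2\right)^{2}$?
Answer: $0$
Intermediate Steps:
$c{\left(V,h \right)} = \left(2 + h\right)^{2}$
$\left(44 - 51\right) \left(c{\left(-3,-1 \right)} - 1\right)^{2} = \left(44 - 51\right) \left(\left(2 - 1\right)^{2} - 1\right)^{2} = - 7 \left(1^{2} - 1\right)^{2} = - 7 \left(1 - 1\right)^{2} = - 7 \cdot 0^{2} = \left(-7\right) 0 = 0$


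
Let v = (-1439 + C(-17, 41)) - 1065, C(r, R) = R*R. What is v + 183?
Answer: -640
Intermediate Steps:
C(r, R) = R**2
v = -823 (v = (-1439 + 41**2) - 1065 = (-1439 + 1681) - 1065 = 242 - 1065 = -823)
v + 183 = -823 + 183 = -640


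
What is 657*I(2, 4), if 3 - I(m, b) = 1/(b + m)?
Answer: 3723/2 ≈ 1861.5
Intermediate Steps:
I(m, b) = 3 - 1/(b + m)
657*I(2, 4) = 657*((-1 + 3*4 + 3*2)/(4 + 2)) = 657*((-1 + 12 + 6)/6) = 657*((⅙)*17) = 657*(17/6) = 3723/2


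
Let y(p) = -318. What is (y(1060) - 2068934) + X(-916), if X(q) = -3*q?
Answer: -2066504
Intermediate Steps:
(y(1060) - 2068934) + X(-916) = (-318 - 2068934) - 3*(-916) = -2069252 + 2748 = -2066504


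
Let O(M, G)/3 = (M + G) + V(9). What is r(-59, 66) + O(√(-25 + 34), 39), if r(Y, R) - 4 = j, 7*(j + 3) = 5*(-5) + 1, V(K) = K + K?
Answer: 1243/7 ≈ 177.57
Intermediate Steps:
V(K) = 2*K
j = -45/7 (j = -3 + (5*(-5) + 1)/7 = -3 + (-25 + 1)/7 = -3 + (⅐)*(-24) = -3 - 24/7 = -45/7 ≈ -6.4286)
r(Y, R) = -17/7 (r(Y, R) = 4 - 45/7 = -17/7)
O(M, G) = 54 + 3*G + 3*M (O(M, G) = 3*((M + G) + 2*9) = 3*((G + M) + 18) = 3*(18 + G + M) = 54 + 3*G + 3*M)
r(-59, 66) + O(√(-25 + 34), 39) = -17/7 + (54 + 3*39 + 3*√(-25 + 34)) = -17/7 + (54 + 117 + 3*√9) = -17/7 + (54 + 117 + 3*3) = -17/7 + (54 + 117 + 9) = -17/7 + 180 = 1243/7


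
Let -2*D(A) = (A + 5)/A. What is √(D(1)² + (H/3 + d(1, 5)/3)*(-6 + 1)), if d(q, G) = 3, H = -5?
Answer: √111/3 ≈ 3.5119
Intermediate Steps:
D(A) = -(5 + A)/(2*A) (D(A) = -(A + 5)/(2*A) = -(5 + A)/(2*A))
√(D(1)² + (H/3 + d(1, 5)/3)*(-6 + 1)) = √(((½)*(-5 - 1*1)/1)² + (-5/3 + 3/3)*(-6 + 1)) = √(((½)*1*(-5 - 1))² + (-5*⅓ + 3*(⅓))*(-5)) = √(((½)*1*(-6))² + (-5/3 + 1)*(-5)) = √((-3)² - ⅔*(-5)) = √(9 + 10/3) = √(37/3) = √111/3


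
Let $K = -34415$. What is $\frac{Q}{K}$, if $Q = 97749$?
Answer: $- \frac{97749}{34415} \approx -2.8403$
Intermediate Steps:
$\frac{Q}{K} = \frac{97749}{-34415} = 97749 \left(- \frac{1}{34415}\right) = - \frac{97749}{34415}$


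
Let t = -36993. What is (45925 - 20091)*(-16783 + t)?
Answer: -1389249184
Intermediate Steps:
(45925 - 20091)*(-16783 + t) = (45925 - 20091)*(-16783 - 36993) = 25834*(-53776) = -1389249184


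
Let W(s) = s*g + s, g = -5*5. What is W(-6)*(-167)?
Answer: -24048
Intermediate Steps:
g = -25
W(s) = -24*s (W(s) = s*(-25) + s = -25*s + s = -24*s)
W(-6)*(-167) = -24*(-6)*(-167) = 144*(-167) = -24048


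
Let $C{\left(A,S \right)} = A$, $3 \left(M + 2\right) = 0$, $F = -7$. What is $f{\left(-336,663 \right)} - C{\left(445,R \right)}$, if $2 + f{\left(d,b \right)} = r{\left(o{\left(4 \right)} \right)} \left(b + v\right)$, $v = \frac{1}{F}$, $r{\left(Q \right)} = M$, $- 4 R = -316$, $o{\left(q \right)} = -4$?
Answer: $- \frac{12409}{7} \approx -1772.7$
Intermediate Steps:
$M = -2$ ($M = -2 + \frac{1}{3} \cdot 0 = -2 + 0 = -2$)
$R = 79$ ($R = \left(- \frac{1}{4}\right) \left(-316\right) = 79$)
$r{\left(Q \right)} = -2$
$v = - \frac{1}{7}$ ($v = \frac{1}{-7} = - \frac{1}{7} \approx -0.14286$)
$f{\left(d,b \right)} = - \frac{12}{7} - 2 b$ ($f{\left(d,b \right)} = -2 - 2 \left(b - \frac{1}{7}\right) = -2 - 2 \left(- \frac{1}{7} + b\right) = -2 - \left(- \frac{2}{7} + 2 b\right) = - \frac{12}{7} - 2 b$)
$f{\left(-336,663 \right)} - C{\left(445,R \right)} = \left(- \frac{12}{7} - 1326\right) - 445 = - \frac{9294}{7} - 445 = - \frac{12409}{7}$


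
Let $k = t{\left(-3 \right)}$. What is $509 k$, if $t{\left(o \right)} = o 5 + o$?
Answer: $-9162$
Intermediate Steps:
$t{\left(o \right)} = 6 o$ ($t{\left(o \right)} = 5 o + o = 6 o$)
$k = -18$ ($k = 6 \left(-3\right) = -18$)
$509 k = 509 \left(-18\right) = -9162$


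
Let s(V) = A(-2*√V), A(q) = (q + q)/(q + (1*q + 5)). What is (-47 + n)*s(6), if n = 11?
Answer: -3456/71 - 720*√6/71 ≈ -73.516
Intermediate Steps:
A(q) = 2*q/(5 + 2*q) (A(q) = (2*q)/(q + (q + 5)) = (2*q)/(q + (5 + q)) = (2*q)/(5 + 2*q) = 2*q/(5 + 2*q))
s(V) = -4*√V/(5 - 4*√V) (s(V) = 2*(-2*√V)/(5 + 2*(-2*√V)) = 2*(-2*√V)/(5 - 4*√V) = -4*√V/(5 - 4*√V))
(-47 + n)*s(6) = (-47 + 11)*(4*√6/(-5 + 4*√6)) = -144*√6/(-5 + 4*√6)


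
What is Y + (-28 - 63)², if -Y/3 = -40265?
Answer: 129076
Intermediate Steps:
Y = 120795 (Y = -3*(-40265) = 120795)
Y + (-28 - 63)² = 120795 + (-28 - 63)² = 120795 + (-91)² = 120795 + 8281 = 129076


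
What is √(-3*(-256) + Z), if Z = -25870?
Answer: I*√25102 ≈ 158.44*I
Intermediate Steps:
√(-3*(-256) + Z) = √(-3*(-256) - 25870) = √(768 - 25870) = √(-25102) = I*√25102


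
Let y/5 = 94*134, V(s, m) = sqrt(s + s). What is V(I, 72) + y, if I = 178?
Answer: 62980 + 2*sqrt(89) ≈ 62999.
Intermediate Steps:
V(s, m) = sqrt(2)*sqrt(s) (V(s, m) = sqrt(2*s) = sqrt(2)*sqrt(s))
y = 62980 (y = 5*(94*134) = 5*12596 = 62980)
V(I, 72) + y = sqrt(2)*sqrt(178) + 62980 = 2*sqrt(89) + 62980 = 62980 + 2*sqrt(89)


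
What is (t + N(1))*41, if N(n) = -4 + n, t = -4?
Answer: -287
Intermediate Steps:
(t + N(1))*41 = (-4 + (-4 + 1))*41 = (-4 - 3)*41 = -7*41 = -287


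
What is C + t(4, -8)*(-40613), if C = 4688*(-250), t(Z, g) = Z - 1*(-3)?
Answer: -1456291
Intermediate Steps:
t(Z, g) = 3 + Z (t(Z, g) = Z + 3 = 3 + Z)
C = -1172000
C + t(4, -8)*(-40613) = -1172000 + (3 + 4)*(-40613) = -1172000 + 7*(-40613) = -1172000 - 284291 = -1456291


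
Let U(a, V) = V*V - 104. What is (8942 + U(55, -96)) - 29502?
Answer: -11448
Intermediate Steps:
U(a, V) = -104 + V² (U(a, V) = V² - 104 = -104 + V²)
(8942 + U(55, -96)) - 29502 = (8942 + (-104 + (-96)²)) - 29502 = (8942 + (-104 + 9216)) - 29502 = (8942 + 9112) - 29502 = 18054 - 29502 = -11448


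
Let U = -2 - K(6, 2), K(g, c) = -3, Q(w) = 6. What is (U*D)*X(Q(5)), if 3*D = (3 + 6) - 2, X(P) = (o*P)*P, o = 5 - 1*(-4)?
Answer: 756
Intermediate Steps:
o = 9 (o = 5 + 4 = 9)
X(P) = 9*P² (X(P) = (9*P)*P = 9*P²)
D = 7/3 (D = ((3 + 6) - 2)/3 = (9 - 2)/3 = (⅓)*7 = 7/3 ≈ 2.3333)
U = 1 (U = -2 - 1*(-3) = -2 + 3 = 1)
(U*D)*X(Q(5)) = (1*(7/3))*(9*6²) = 7*(9*36)/3 = (7/3)*324 = 756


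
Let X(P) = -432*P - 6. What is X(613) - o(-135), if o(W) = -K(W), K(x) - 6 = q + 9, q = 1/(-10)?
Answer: -2648071/10 ≈ -2.6481e+5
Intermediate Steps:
q = -1/10 ≈ -0.10000
K(x) = 149/10 (K(x) = 6 + (-1/10 + 9) = 6 + 89/10 = 149/10)
X(P) = -6 - 432*P
o(W) = -149/10 (o(W) = -1*149/10 = -149/10)
X(613) - o(-135) = (-6 - 432*613) - 1*(-149/10) = (-6 - 264816) + 149/10 = -264822 + 149/10 = -2648071/10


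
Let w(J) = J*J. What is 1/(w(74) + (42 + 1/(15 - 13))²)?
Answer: 4/29129 ≈ 0.00013732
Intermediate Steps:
w(J) = J²
1/(w(74) + (42 + 1/(15 - 13))²) = 1/(74² + (42 + 1/(15 - 13))²) = 1/(5476 + (42 + 1/2)²) = 1/(5476 + (42 + ½)²) = 1/(5476 + (85/2)²) = 1/(5476 + 7225/4) = 1/(29129/4) = 4/29129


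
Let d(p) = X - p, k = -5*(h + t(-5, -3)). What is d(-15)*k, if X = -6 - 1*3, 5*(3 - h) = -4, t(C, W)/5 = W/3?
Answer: 36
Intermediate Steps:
t(C, W) = 5*W/3 (t(C, W) = 5*(W/3) = 5*W/3)
h = 19/5 (h = 3 - ⅕*(-4) = 3 + ⅘ = 19/5 ≈ 3.8000)
k = 6 (k = -5*(19/5 + (5/3)*(-3)) = -5*(19/5 - 5) = -5*(-6/5) = 6)
X = -9 (X = -6 - 3 = -9)
d(p) = -9 - p
d(-15)*k = (-9 - 1*(-15))*6 = (-9 + 15)*6 = 6*6 = 36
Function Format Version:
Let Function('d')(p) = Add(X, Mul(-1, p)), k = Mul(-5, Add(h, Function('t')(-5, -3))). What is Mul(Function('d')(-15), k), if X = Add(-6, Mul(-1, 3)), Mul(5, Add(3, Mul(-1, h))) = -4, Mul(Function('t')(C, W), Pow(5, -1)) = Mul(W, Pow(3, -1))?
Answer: 36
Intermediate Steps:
Function('t')(C, W) = Mul(Rational(5, 3), W) (Function('t')(C, W) = Mul(5, Mul(W, Pow(3, -1))) = Mul(5, Mul(W, Rational(1, 3))) = Mul(5, Mul(Rational(1, 3), W)) = Mul(Rational(5, 3), W))
h = Rational(19, 5) (h = Add(3, Mul(Rational(-1, 5), -4)) = Add(3, Rational(4, 5)) = Rational(19, 5) ≈ 3.8000)
k = 6 (k = Mul(-5, Add(Rational(19, 5), Mul(Rational(5, 3), -3))) = Mul(-5, Add(Rational(19, 5), -5)) = Mul(-5, Rational(-6, 5)) = 6)
X = -9 (X = Add(-6, -3) = -9)
Function('d')(p) = Add(-9, Mul(-1, p))
Mul(Function('d')(-15), k) = Mul(Add(-9, Mul(-1, -15)), 6) = Mul(Add(-9, 15), 6) = Mul(6, 6) = 36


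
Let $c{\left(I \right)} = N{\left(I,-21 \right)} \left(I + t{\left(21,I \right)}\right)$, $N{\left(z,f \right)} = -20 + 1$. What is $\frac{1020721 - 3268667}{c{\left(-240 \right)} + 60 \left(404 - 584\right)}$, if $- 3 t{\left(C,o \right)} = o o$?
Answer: $- \frac{1123973}{179280} \approx -6.2694$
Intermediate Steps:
$N{\left(z,f \right)} = -19$
$t{\left(C,o \right)} = - \frac{o^{2}}{3}$ ($t{\left(C,o \right)} = - \frac{o o}{3} = - \frac{o^{2}}{3}$)
$c{\left(I \right)} = - 19 I + \frac{19 I^{2}}{3}$ ($c{\left(I \right)} = - 19 \left(I - \frac{I^{2}}{3}\right) = - 19 I + \frac{19 I^{2}}{3}$)
$\frac{1020721 - 3268667}{c{\left(-240 \right)} + 60 \left(404 - 584\right)} = \frac{1020721 - 3268667}{\frac{19}{3} \left(-240\right) \left(-3 - 240\right) + 60 \left(404 - 584\right)} = - \frac{2247946}{\frac{19}{3} \left(-240\right) \left(-243\right) + 60 \left(-180\right)} = - \frac{2247946}{369360 - 10800} = - \frac{2247946}{358560} = \left(-2247946\right) \frac{1}{358560} = - \frac{1123973}{179280}$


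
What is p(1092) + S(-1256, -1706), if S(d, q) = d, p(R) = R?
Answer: -164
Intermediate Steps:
p(1092) + S(-1256, -1706) = 1092 - 1256 = -164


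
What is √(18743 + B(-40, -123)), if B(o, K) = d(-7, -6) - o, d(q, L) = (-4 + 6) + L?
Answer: √18779 ≈ 137.04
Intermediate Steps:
d(q, L) = 2 + L
B(o, K) = -4 - o (B(o, K) = (2 - 6) - o = -4 - o)
√(18743 + B(-40, -123)) = √(18743 + (-4 - 1*(-40))) = √(18743 + (-4 + 40)) = √(18743 + 36) = √18779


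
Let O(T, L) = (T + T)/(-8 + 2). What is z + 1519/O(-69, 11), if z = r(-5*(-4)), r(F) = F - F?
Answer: 1519/23 ≈ 66.043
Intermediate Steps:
O(T, L) = -T/3 (O(T, L) = (2*T)/(-6) = (2*T)*(-⅙) = -T/3)
r(F) = 0
z = 0
z + 1519/O(-69, 11) = 0 + 1519/((-⅓*(-69))) = 0 + 1519/23 = 1519/23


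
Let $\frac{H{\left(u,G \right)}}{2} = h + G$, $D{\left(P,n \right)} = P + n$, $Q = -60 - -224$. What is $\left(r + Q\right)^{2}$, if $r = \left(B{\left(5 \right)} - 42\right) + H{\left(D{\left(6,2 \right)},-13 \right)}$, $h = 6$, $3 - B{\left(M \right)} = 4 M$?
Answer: $8281$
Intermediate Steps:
$Q = 164$ ($Q = -60 + 224 = 164$)
$B{\left(M \right)} = 3 - 4 M$
$H{\left(u,G \right)} = 12 + 2 G$ ($H{\left(u,G \right)} = 2 \left(6 + G\right) = 12 + 2 G$)
$r = -73$ ($r = \left(\left(3 - 20\right) - 42\right) + \left(12 + 2 \left(-13\right)\right) = \left(\left(3 - 20\right) - 42\right) + \left(12 - 26\right) = \left(-17 - 42\right) - 14 = -59 - 14 = -73$)
$\left(r + Q\right)^{2} = \left(-73 + 164\right)^{2} = 91^{2} = 8281$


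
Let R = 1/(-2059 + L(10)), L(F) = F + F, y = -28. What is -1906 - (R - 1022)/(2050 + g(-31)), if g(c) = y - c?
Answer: -7976559843/4186067 ≈ -1905.5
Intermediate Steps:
L(F) = 2*F
g(c) = -28 - c
R = -1/2039 (R = 1/(-2059 + 2*10) = 1/(-2059 + 20) = 1/(-2039) = -1/2039 ≈ -0.00049044)
-1906 - (R - 1022)/(2050 + g(-31)) = -1906 - (-1/2039 - 1022)/(2050 + (-28 - 1*(-31))) = -1906 - (-2083859)/(2039*(2050 + (-28 + 31))) = -1906 - (-2083859)/(2039*(2050 + 3)) = -1906 - (-2083859)/(2039*2053) = -1906 - 1*(-2083859/4186067) = -1906 + 2083859/4186067 = -7976559843/4186067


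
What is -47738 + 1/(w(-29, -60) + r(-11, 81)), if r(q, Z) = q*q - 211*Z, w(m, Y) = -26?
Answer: -811355049/16996 ≈ -47738.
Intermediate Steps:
r(q, Z) = q**2 - 211*Z
-47738 + 1/(w(-29, -60) + r(-11, 81)) = -47738 + 1/(-26 + ((-11)**2 - 211*81)) = -47738 + 1/(-26 + (121 - 17091)) = -47738 + 1/(-26 - 16970) = -47738 + 1/(-16996) = -47738 - 1/16996 = -811355049/16996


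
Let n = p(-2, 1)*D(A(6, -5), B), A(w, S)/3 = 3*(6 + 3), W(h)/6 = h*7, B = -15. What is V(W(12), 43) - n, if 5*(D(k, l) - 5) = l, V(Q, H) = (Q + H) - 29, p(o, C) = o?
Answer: 522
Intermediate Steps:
W(h) = 42*h (W(h) = 6*(h*7) = 6*(7*h) = 42*h)
V(Q, H) = -29 + H + Q (V(Q, H) = (H + Q) - 29 = -29 + H + Q)
A(w, S) = 81 (A(w, S) = 3*(3*(6 + 3)) = 3*(3*9) = 3*27 = 81)
D(k, l) = 5 + l/5
n = -4 (n = -2*(5 + (⅕)*(-15)) = -2*(5 - 3) = -2*2 = -4)
V(W(12), 43) - n = (-29 + 43 + 42*12) - 1*(-4) = (-29 + 43 + 504) + 4 = 518 + 4 = 522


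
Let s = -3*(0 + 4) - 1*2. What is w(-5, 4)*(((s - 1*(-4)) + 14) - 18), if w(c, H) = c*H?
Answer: 280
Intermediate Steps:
w(c, H) = H*c
s = -14 (s = -3*4 - 2 = -12 - 2 = -14)
w(-5, 4)*(((s - 1*(-4)) + 14) - 18) = (4*(-5))*(((-14 - 1*(-4)) + 14) - 18) = -20*(((-14 + 4) + 14) - 18) = -20*((-10 + 14) - 18) = -20*(4 - 18) = -20*(-14) = 280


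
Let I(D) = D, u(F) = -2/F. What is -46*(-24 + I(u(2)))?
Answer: 1150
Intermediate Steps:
-46*(-24 + I(u(2))) = -46*(-24 - 2/2) = -46*(-24 - 2*1/2) = -46*(-24 - 1) = -46*(-25) = 1150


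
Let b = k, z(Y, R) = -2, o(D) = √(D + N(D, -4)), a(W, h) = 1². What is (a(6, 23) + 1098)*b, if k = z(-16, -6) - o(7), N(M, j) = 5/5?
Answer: -2198 - 2198*√2 ≈ -5306.4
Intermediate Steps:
N(M, j) = 1 (N(M, j) = 5*(⅕) = 1)
a(W, h) = 1
o(D) = √(1 + D) (o(D) = √(D + 1) = √(1 + D))
k = -2 - 2*√2 (k = -2 - √(1 + 7) = -2 - √8 = -2 - 2*√2 ≈ -4.8284)
b = -2 - 2*√2 ≈ -4.8284
(a(6, 23) + 1098)*b = (1 + 1098)*(-2 - 2*√2) = 1099*(-2 - 2*√2) = -2198 - 2198*√2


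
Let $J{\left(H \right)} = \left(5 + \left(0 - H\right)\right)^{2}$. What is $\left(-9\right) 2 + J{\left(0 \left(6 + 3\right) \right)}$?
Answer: $7$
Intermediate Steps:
$J{\left(H \right)} = \left(5 - H\right)^{2}$
$\left(-9\right) 2 + J{\left(0 \left(6 + 3\right) \right)} = \left(-9\right) 2 + \left(-5 + 0 \left(6 + 3\right)\right)^{2} = -18 + \left(-5 + 0 \cdot 9\right)^{2} = -18 + \left(-5 + 0\right)^{2} = -18 + \left(-5\right)^{2} = -18 + 25 = 7$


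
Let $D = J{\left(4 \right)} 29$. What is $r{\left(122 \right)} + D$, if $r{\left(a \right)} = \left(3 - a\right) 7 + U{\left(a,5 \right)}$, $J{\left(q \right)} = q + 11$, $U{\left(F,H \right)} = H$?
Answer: $-393$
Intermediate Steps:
$J{\left(q \right)} = 11 + q$
$r{\left(a \right)} = 26 - 7 a$ ($r{\left(a \right)} = \left(3 - a\right) 7 + 5 = \left(21 - 7 a\right) + 5 = 26 - 7 a$)
$D = 435$ ($D = \left(11 + 4\right) 29 = 15 \cdot 29 = 435$)
$r{\left(122 \right)} + D = \left(26 - 854\right) + 435 = -828 + 435 = -393$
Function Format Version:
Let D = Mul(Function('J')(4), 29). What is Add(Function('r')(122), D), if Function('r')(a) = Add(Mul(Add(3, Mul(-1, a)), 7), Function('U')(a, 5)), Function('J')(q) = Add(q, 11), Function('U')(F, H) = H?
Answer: -393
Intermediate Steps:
Function('J')(q) = Add(11, q)
Function('r')(a) = Add(26, Mul(-7, a)) (Function('r')(a) = Add(Mul(Add(3, Mul(-1, a)), 7), 5) = Add(Add(21, Mul(-7, a)), 5) = Add(26, Mul(-7, a)))
D = 435 (D = Mul(Add(11, 4), 29) = Mul(15, 29) = 435)
Add(Function('r')(122), D) = Add(Add(26, Mul(-7, 122)), 435) = Add(Add(26, -854), 435) = Add(-828, 435) = -393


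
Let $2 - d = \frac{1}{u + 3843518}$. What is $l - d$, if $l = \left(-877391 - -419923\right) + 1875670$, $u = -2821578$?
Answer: $\frac{1449315308001}{1021940} \approx 1.4182 \cdot 10^{6}$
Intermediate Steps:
$d = \frac{2043879}{1021940}$ ($d = 2 - \frac{1}{-2821578 + 3843518} = 2 - \frac{1}{1021940} = \frac{2043879}{1021940} \approx 2.0$)
$l = 1418202$ ($l = \left(-877391 + 419923\right) + 1875670 = -457468 + 1875670 = 1418202$)
$l - d = 1418202 - \frac{2043879}{1021940} = \frac{1449315308001}{1021940}$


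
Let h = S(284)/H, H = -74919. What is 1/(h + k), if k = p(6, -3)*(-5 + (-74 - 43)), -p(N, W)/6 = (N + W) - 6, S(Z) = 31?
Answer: -74919/164522155 ≈ -0.00045537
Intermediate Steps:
p(N, W) = 36 - 6*N - 6*W (p(N, W) = -6*((N + W) - 6) = -6*(-6 + N + W) = 36 - 6*N - 6*W)
h = -31/74919 (h = 31/(-74919) = 31*(-1/74919) = -31/74919 ≈ -0.00041378)
k = -2196 (k = (36 - 6*6 - 6*(-3))*(-5 + (-74 - 43)) = (36 - 36 + 18)*(-5 - 117) = 18*(-122) = -2196)
1/(h + k) = 1/(-31/74919 - 2196) = 1/(-164522155/74919) = -74919/164522155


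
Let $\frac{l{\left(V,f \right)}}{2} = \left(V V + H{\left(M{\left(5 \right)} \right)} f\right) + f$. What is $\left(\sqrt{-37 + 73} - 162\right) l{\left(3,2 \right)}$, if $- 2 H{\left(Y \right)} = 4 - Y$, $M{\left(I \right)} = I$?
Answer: $-3744$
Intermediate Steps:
$H{\left(Y \right)} = -2 + \frac{Y}{2}$ ($H{\left(Y \right)} = - \frac{4 - Y}{2} = -2 + \frac{Y}{2}$)
$l{\left(V,f \right)} = 2 V^{2} + 3 f$ ($l{\left(V,f \right)} = 2 \left(\left(V V + \left(-2 + \frac{1}{2} \cdot 5\right) f\right) + f\right) = 2 \left(\left(V^{2} + \left(-2 + \frac{5}{2}\right) f\right) + f\right) = 2 \left(\left(V^{2} + \frac{f}{2}\right) + f\right) = 2 \left(V^{2} + \frac{3 f}{2}\right) = 2 V^{2} + 3 f$)
$\left(\sqrt{-37 + 73} - 162\right) l{\left(3,2 \right)} = \left(\sqrt{-37 + 73} - 162\right) \left(2 \cdot 3^{2} + 3 \cdot 2\right) = \left(\sqrt{36} - 162\right) \left(2 \cdot 9 + 6\right) = \left(6 - 162\right) \left(18 + 6\right) = \left(-156\right) 24 = -3744$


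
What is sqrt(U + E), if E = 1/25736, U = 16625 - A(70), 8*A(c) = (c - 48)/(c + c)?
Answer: sqrt(3372246674132385)/450380 ≈ 128.94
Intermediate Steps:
A(c) = (-48 + c)/(16*c) (A(c) = ((c - 48)/(c + c))/8 = ((-48 + c)/((2*c)))/8 = ((-48 + c)*(1/(2*c)))/8 = ((-48 + c)/(2*c))/8 = (-48 + c)/(16*c))
U = 9309989/560 (U = 16625 - (-48 + 70)/(16*70) = 16625 - 22/(16*70) = 16625 - 1*11/560 = 16625 - 11/560 = 9309989/560 ≈ 16625.)
E = 1/25736 ≈ 3.8856e-5
sqrt(U + E) = sqrt(9309989/560 + 1/25736) = sqrt(29950234683/1801520) = sqrt(3372246674132385)/450380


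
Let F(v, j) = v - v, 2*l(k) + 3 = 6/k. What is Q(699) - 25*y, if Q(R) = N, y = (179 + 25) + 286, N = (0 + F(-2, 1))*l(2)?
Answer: -12250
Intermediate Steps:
l(k) = -3/2 + 3/k (l(k) = -3/2 + (6/k)/2 = -3/2 + 3/k)
F(v, j) = 0
N = 0 (N = (0 + 0)*(-3/2 + 3/2) = 0*(-3/2 + 3*(1/2)) = 0*(-3/2 + 3/2) = 0*0 = 0)
y = 490 (y = 204 + 286 = 490)
Q(R) = 0
Q(699) - 25*y = 0 - 25*490 = 0 - 12250 = -12250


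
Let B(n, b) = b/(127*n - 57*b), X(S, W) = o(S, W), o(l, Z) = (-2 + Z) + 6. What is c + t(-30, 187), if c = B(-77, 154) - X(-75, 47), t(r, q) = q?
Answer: 32774/241 ≈ 135.99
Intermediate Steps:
o(l, Z) = 4 + Z
X(S, W) = 4 + W
B(n, b) = b/(-57*b + 127*n)
c = -12293/241 (c = -1*154/(-127*(-77) + 57*154) - (4 + 47) = -1*154/(9779 + 8778) - 1*51 = -1*154/18557 - 51 = -1*154*1/18557 - 51 = -2/241 - 51 = -12293/241 ≈ -51.008)
c + t(-30, 187) = -12293/241 + 187 = 32774/241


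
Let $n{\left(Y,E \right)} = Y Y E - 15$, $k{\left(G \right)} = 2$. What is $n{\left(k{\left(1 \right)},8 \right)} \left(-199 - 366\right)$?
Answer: $-9605$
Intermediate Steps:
$n{\left(Y,E \right)} = -15 + E Y^{2}$ ($n{\left(Y,E \right)} = Y^{2} E - 15 = E Y^{2} - 15 = -15 + E Y^{2}$)
$n{\left(k{\left(1 \right)},8 \right)} \left(-199 - 366\right) = \left(-15 + 8 \cdot 2^{2}\right) \left(-199 - 366\right) = \left(-15 + 8 \cdot 4\right) \left(-565\right) = \left(-15 + 32\right) \left(-565\right) = 17 \left(-565\right) = -9605$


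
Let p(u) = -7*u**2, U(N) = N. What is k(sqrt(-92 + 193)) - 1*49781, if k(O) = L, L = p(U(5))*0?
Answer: -49781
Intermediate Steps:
L = 0 (L = -7*5**2*0 = -7*25*0 = -175*0 = 0)
k(O) = 0
k(sqrt(-92 + 193)) - 1*49781 = 0 - 1*49781 = 0 - 49781 = -49781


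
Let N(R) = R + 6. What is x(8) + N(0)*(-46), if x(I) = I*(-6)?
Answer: -324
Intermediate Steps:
x(I) = -6*I
N(R) = 6 + R
x(8) + N(0)*(-46) = -6*8 + (6 + 0)*(-46) = -48 + 6*(-46) = -48 - 276 = -324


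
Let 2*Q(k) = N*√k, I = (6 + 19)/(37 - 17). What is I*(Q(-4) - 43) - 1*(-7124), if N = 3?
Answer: 28281/4 + 15*I/4 ≈ 7070.3 + 3.75*I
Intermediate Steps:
I = 5/4 (I = 25/20 = 25*(1/20) = 5/4 ≈ 1.2500)
Q(k) = 3*√k/2 (Q(k) = (3*√k)/2 = 3*√k/2)
I*(Q(-4) - 43) - 1*(-7124) = 5*(3*√(-4)/2 - 43)/4 - 1*(-7124) = 5*(3*(2*I)/2 - 43)/4 + 7124 = 5*(3*I - 43)/4 + 7124 = 5*(-43 + 3*I)/4 + 7124 = (-215/4 + 15*I/4) + 7124 = 28281/4 + 15*I/4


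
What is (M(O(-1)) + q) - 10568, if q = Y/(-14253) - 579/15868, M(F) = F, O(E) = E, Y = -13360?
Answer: -2390151093683/226166604 ≈ -10568.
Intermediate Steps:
q = 203743993/226166604 (q = -13360/(-14253) - 579/15868 = -13360*(-1/14253) - 579*1/15868 = 13360/14253 - 579/15868 = 203743993/226166604 ≈ 0.90086)
(M(O(-1)) + q) - 10568 = (-1 + 203743993/226166604) - 10568 = -22422611/226166604 - 10568 = -2390151093683/226166604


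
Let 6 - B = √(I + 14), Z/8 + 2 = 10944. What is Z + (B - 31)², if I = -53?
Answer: 88122 + 50*I*√39 ≈ 88122.0 + 312.25*I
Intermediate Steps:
Z = 87536 (Z = -16 + 8*10944 = -16 + 87552 = 87536)
B = 6 - I*√39 (B = 6 - √(-53 + 14) = 6 - √(-39) = 6 - I*√39 ≈ 6.0 - 6.245*I)
Z + (B - 31)² = 87536 + ((6 - I*√39) - 31)² = 87536 + (-25 - I*√39)²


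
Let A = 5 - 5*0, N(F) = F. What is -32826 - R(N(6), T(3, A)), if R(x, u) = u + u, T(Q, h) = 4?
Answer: -32834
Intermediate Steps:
A = 5 (A = 5 + 0 = 5)
R(x, u) = 2*u
-32826 - R(N(6), T(3, A)) = -32826 - 2*4 = -32826 - 1*8 = -32826 - 8 = -32834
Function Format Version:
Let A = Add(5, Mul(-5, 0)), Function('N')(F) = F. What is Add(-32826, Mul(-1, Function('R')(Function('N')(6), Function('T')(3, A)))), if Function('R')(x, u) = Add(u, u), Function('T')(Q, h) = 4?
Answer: -32834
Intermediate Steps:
A = 5 (A = Add(5, 0) = 5)
Function('R')(x, u) = Mul(2, u)
Add(-32826, Mul(-1, Function('R')(Function('N')(6), Function('T')(3, A)))) = Add(-32826, Mul(-1, Mul(2, 4))) = Add(-32826, Mul(-1, 8)) = Add(-32826, -8) = -32834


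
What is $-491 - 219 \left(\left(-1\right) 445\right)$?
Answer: $96964$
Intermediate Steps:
$-491 - 219 \left(\left(-1\right) 445\right) = -491 - -97455 = -491 + 97455 = 96964$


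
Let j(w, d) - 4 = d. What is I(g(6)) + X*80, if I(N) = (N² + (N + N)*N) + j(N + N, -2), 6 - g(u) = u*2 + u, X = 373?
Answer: 30274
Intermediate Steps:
j(w, d) = 4 + d
g(u) = 6 - 3*u (g(u) = 6 - (u*2 + u) = 6 - (2*u + u) = 6 - 3*u)
I(N) = 2 + 3*N² (I(N) = (N² + (N + N)*N) + (4 - 2) = (N² + (2*N)*N) + 2 = (N² + 2*N²) + 2 = 3*N² + 2 = 2 + 3*N²)
I(g(6)) + X*80 = (2 + 3*(6 - 3*6)²) + 373*80 = (2 + 3*(6 - 18)²) + 29840 = (2 + 3*(-12)²) + 29840 = (2 + 3*144) + 29840 = (2 + 432) + 29840 = 434 + 29840 = 30274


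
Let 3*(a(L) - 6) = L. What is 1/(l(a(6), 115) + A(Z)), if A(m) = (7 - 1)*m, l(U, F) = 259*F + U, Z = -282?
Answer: 1/28101 ≈ 3.5586e-5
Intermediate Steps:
a(L) = 6 + L/3
l(U, F) = U + 259*F
A(m) = 6*m
1/(l(a(6), 115) + A(Z)) = 1/(((6 + (1/3)*6) + 259*115) + 6*(-282)) = 1/(((6 + 2) + 29785) - 1692) = 1/((8 + 29785) - 1692) = 1/(29793 - 1692) = 1/28101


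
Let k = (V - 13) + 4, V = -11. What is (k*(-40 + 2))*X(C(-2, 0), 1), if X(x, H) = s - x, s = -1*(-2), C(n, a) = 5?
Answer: -2280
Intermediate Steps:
s = 2
k = -20 (k = (-11 - 13) + 4 = -24 + 4 = -20)
X(x, H) = 2 - x
(k*(-40 + 2))*X(C(-2, 0), 1) = (-20*(-40 + 2))*(2 - 1*5) = (-20*(-38))*(2 - 5) = 760*(-3) = -2280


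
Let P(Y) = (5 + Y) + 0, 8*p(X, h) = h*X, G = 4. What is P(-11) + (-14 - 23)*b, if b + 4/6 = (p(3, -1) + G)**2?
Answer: -89767/192 ≈ -467.54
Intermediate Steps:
p(X, h) = X*h/8 (p(X, h) = (h*X)/8 = (X*h)/8 = X*h/8)
P(Y) = 5 + Y
b = 2395/192 (b = -2/3 + ((1/8)*3*(-1) + 4)**2 = -2/3 + (-3/8 + 4)**2 = -2/3 + (29/8)**2 = -2/3 + 841/64 = 2395/192 ≈ 12.474)
P(-11) + (-14 - 23)*b = (5 - 11) + (-14 - 23)*(2395/192) = -6 - 37*2395/192 = -6 - 88615/192 = -89767/192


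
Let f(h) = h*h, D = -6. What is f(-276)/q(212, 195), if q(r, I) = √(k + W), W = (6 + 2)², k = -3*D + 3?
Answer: 76176*√85/85 ≈ 8262.5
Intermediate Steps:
k = 21 (k = -3*(-6) + 3 = 18 + 3 = 21)
W = 64 (W = 8² = 64)
q(r, I) = √85 (q(r, I) = √(21 + 64) = √85)
f(h) = h²
f(-276)/q(212, 195) = (-276)²/(√85) = 76176*(√85/85) = 76176*√85/85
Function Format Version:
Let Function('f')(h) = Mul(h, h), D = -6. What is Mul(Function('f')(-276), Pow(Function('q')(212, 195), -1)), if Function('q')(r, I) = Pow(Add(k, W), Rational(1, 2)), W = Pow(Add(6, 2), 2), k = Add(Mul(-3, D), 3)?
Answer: Mul(Rational(76176, 85), Pow(85, Rational(1, 2))) ≈ 8262.5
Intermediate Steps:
k = 21 (k = Add(Mul(-3, -6), 3) = Add(18, 3) = 21)
W = 64 (W = Pow(8, 2) = 64)
Function('q')(r, I) = Pow(85, Rational(1, 2)) (Function('q')(r, I) = Pow(Add(21, 64), Rational(1, 2)) = Pow(85, Rational(1, 2)))
Function('f')(h) = Pow(h, 2)
Mul(Function('f')(-276), Pow(Function('q')(212, 195), -1)) = Mul(Pow(-276, 2), Pow(Pow(85, Rational(1, 2)), -1)) = Mul(76176, Mul(Rational(1, 85), Pow(85, Rational(1, 2)))) = Mul(Rational(76176, 85), Pow(85, Rational(1, 2)))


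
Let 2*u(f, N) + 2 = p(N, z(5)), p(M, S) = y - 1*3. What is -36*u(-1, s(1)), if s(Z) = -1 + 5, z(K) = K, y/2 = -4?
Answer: 234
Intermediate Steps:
y = -8 (y = 2*(-4) = -8)
s(Z) = 4
p(M, S) = -11 (p(M, S) = -8 - 1*3 = -8 - 3 = -11)
u(f, N) = -13/2 (u(f, N) = -1 + (½)*(-11) = -1 - 11/2 = -13/2)
-36*u(-1, s(1)) = -36*(-13/2) = 234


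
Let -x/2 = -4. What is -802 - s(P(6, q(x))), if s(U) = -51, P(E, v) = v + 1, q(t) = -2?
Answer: -751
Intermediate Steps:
x = 8 (x = -2*(-4) = 8)
P(E, v) = 1 + v
-802 - s(P(6, q(x))) = -802 - 1*(-51) = -802 + 51 = -751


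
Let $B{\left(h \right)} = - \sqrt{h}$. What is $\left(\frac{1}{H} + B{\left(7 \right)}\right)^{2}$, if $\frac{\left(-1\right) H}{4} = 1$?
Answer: $\frac{113}{16} + \frac{\sqrt{7}}{2} \approx 8.3854$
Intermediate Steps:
$H = -4$ ($H = \left(-4\right) 1 = -4$)
$\left(\frac{1}{H} + B{\left(7 \right)}\right)^{2} = \left(\frac{1}{-4} - \sqrt{7}\right)^{2} = \left(- \frac{1}{4} - \sqrt{7}\right)^{2}$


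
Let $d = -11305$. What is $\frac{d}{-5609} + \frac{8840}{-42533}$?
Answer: $\frac{431252005}{238567597} \approx 1.8077$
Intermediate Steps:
$\frac{d}{-5609} + \frac{8840}{-42533} = - \frac{11305}{-5609} + \frac{8840}{-42533} = \left(-11305\right) \left(- \frac{1}{5609}\right) + 8840 \left(- \frac{1}{42533}\right) = \frac{11305}{5609} - \frac{8840}{42533} = \frac{431252005}{238567597}$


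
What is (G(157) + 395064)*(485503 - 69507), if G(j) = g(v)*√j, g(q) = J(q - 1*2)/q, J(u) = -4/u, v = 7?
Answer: 164345043744 - 237712*√157/5 ≈ 1.6434e+11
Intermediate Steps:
g(q) = -4/(q*(-2 + q)) (g(q) = (-4/(q - 1*2))/q = (-4/(q - 2))/q = (-4/(-2 + q))/q = -4/(q*(-2 + q)))
G(j) = -4*√j/35 (G(j) = (-4/(7*(-2 + 7)))*√j = (-4*⅐/5)*√j = (-4*⅐*⅕)*√j = -4*√j/35)
(G(157) + 395064)*(485503 - 69507) = (-4*√157/35 + 395064)*(485503 - 69507) = (395064 - 4*√157/35)*415996 = 164345043744 - 237712*√157/5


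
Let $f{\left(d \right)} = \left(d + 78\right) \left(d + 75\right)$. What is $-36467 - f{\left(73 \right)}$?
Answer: $-58815$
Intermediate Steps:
$f{\left(d \right)} = \left(75 + d\right) \left(78 + d\right)$ ($f{\left(d \right)} = \left(78 + d\right) \left(75 + d\right) = \left(75 + d\right) \left(78 + d\right)$)
$-36467 - f{\left(73 \right)} = -36467 - \left(5850 + 73^{2} + 153 \cdot 73\right) = -36467 - \left(5850 + 5329 + 11169\right) = -36467 - 22348 = -58815$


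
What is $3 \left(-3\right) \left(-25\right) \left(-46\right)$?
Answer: $-10350$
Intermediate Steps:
$3 \left(-3\right) \left(-25\right) \left(-46\right) = \left(-9\right) \left(-25\right) \left(-46\right) = 225 \left(-46\right) = -10350$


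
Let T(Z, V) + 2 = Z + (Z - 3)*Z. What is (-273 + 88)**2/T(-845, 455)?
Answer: 34225/715713 ≈ 0.047819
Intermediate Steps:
T(Z, V) = -2 + Z + Z*(-3 + Z) (T(Z, V) = -2 + (Z + (Z - 3)*Z) = -2 + (Z + (-3 + Z)*Z) = -2 + (Z + Z*(-3 + Z)) = -2 + Z + Z*(-3 + Z))
(-273 + 88)**2/T(-845, 455) = (-273 + 88)**2/(-2 + (-845)**2 - 2*(-845)) = (-185)**2/(-2 + 714025 + 1690) = 34225/715713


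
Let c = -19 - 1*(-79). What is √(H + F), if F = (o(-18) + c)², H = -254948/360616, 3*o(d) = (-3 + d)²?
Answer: √348259944341386/90154 ≈ 207.00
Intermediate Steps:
c = 60 (c = -19 + 79 = 60)
o(d) = (-3 + d)²/3
H = -63737/90154 (H = -254948*1/360616 = -63737/90154 ≈ -0.70698)
F = 42849 (F = ((-3 - 18)²/3 + 60)² = ((⅓)*(-21)² + 60)² = ((⅓)*441 + 60)² = (147 + 60)² = 207² = 42849)
√(H + F) = √(-63737/90154 + 42849) = √(3862945009/90154) = √348259944341386/90154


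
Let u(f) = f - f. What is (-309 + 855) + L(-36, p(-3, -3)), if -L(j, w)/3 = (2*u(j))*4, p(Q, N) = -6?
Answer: 546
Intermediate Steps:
u(f) = 0
L(j, w) = 0 (L(j, w) = -3*2*0*4 = -0*4 = -3*0 = 0)
(-309 + 855) + L(-36, p(-3, -3)) = (-309 + 855) + 0 = 546 + 0 = 546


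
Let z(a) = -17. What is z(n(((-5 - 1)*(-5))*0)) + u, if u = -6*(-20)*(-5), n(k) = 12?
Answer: -617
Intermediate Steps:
u = -600 (u = 120*(-5) = -600)
z(n(((-5 - 1)*(-5))*0)) + u = -17 - 600 = -617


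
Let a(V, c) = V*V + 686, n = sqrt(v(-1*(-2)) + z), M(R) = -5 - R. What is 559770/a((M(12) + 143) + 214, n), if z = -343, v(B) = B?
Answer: 93295/19381 ≈ 4.8137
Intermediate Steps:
n = I*sqrt(341) (n = sqrt(-1*(-2) - 343) = sqrt(2 - 343) = sqrt(-341) = I*sqrt(341) ≈ 18.466*I)
a(V, c) = 686 + V**2 (a(V, c) = V**2 + 686 = 686 + V**2)
559770/a((M(12) + 143) + 214, n) = 559770/(686 + (((-5 - 1*12) + 143) + 214)**2) = 559770/(686 + (((-5 - 12) + 143) + 214)**2) = 559770/(686 + ((-17 + 143) + 214)**2) = 559770/(686 + (126 + 214)**2) = 559770/(686 + 340**2) = 559770/(686 + 115600) = 559770/116286 = 559770*(1/116286) = 93295/19381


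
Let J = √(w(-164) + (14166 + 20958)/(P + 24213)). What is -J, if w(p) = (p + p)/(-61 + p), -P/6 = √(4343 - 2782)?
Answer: -2*√(1320397 - 164*√1561)/(15*√(8071 - 2*√1561)) ≈ -1.7096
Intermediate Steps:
P = -6*√1561 (P = -6*√(4343 - 2782) = -6*√1561 ≈ -237.06)
w(p) = 2*p/(-61 + p) (w(p) = (2*p)/(-61 + p) = 2*p/(-61 + p))
J = √(328/225 + 35124/(24213 - 6*√1561)) (J = √(2*(-164)/(-61 - 164) + (14166 + 20958)/(-6*√1561 + 24213)) = √(2*(-164)/(-225) + 35124/(24213 - 6*√1561)) = √(2*(-164)*(-1/225) + 35124/(24213 - 6*√1561)) = √(328/225 + 35124/(24213 - 6*√1561)) ≈ 1.7096)
-J = -2*√(1320397 - 164*√1561)/(15*√(8071 - 2*√1561))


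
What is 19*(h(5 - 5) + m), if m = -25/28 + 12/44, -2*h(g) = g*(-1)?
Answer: -3629/308 ≈ -11.782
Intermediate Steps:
h(g) = g/2 (h(g) = -g*(-1)/2 = -(-1)*g/2 = g/2)
m = -191/308 (m = -25*1/28 + 12*(1/44) = -25/28 + 3/11 = -191/308 ≈ -0.62013)
19*(h(5 - 5) + m) = 19*((5 - 5)/2 - 191/308) = 19*((½)*0 - 191/308) = 19*(0 - 191/308) = 19*(-191/308) = -3629/308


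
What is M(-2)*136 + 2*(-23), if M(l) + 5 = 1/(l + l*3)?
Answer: -743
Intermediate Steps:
M(l) = -5 + 1/(4*l) (M(l) = -5 + 1/(l + l*3) = -5 + 1/(l + 3*l) = -5 + 1/(4*l))
M(-2)*136 + 2*(-23) = (-5 + (¼)/(-2))*136 + 2*(-23) = (-5 + (¼)*(-½))*136 - 46 = (-5 - ⅛)*136 - 46 = -41/8*136 - 46 = -697 - 46 = -743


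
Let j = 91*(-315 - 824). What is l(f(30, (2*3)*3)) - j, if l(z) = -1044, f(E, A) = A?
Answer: 102605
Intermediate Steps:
j = -103649 (j = 91*(-1139) = -103649)
l(f(30, (2*3)*3)) - j = -1044 - 1*(-103649) = -1044 + 103649 = 102605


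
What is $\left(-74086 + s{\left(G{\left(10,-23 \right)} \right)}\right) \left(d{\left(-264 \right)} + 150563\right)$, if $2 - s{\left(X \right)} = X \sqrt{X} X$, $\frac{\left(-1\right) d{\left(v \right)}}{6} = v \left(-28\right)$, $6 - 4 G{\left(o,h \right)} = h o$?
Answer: $-7868535724 - 369720491 \sqrt{59} \approx -1.0708 \cdot 10^{10}$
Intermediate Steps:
$G{\left(o,h \right)} = \frac{3}{2} - \frac{h o}{4}$
$d{\left(v \right)} = 168 v$ ($d{\left(v \right)} = - 6 v \left(-28\right) = - 6 \left(- 28 v\right) = 168 v$)
$s{\left(X \right)} = 2 - X^{\frac{5}{2}}$ ($s{\left(X \right)} = 2 - X \sqrt{X} X = 2 - X^{\frac{3}{2}} X = 2 - X^{\frac{5}{2}}$)
$\left(-74086 + s{\left(G{\left(10,-23 \right)} \right)}\right) \left(d{\left(-264 \right)} + 150563\right) = \left(-74086 + \left(2 - \left(\frac{3}{2} - \left(- \frac{23}{4}\right) 10\right)^{\frac{5}{2}}\right)\right) \left(168 \left(-264\right) + 150563\right) = \left(-74086 + \left(2 - \left(\frac{3}{2} + \frac{115}{2}\right)^{\frac{5}{2}}\right)\right) \left(-44352 + 150563\right) = \left(-74086 + \left(2 - 59^{\frac{5}{2}}\right)\right) 106211 = \left(-74086 + \left(2 - 3481 \sqrt{59}\right)\right) 106211 = \left(-74084 - 3481 \sqrt{59}\right) 106211 = -7868535724 - 369720491 \sqrt{59}$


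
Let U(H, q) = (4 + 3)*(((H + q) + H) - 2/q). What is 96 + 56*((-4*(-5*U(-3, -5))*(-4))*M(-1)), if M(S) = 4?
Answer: 1329760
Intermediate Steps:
U(H, q) = -14/q + 7*q + 14*H (U(H, q) = 7*((q + 2*H) - 2/q) = 7*(q - 2/q + 2*H) = -14/q + 7*q + 14*H)
96 + 56*((-4*(-5*U(-3, -5))*(-4))*M(-1)) = 96 + 56*(-4*(-5*(-14/(-5) + 7*(-5) + 14*(-3)))*(-4)*4) = 96 + 56*(-4*(-5*(-14*(-1/5) - 35 - 42))*(-4)*4) = 96 + 56*(-4*(-5*(14/5 - 35 - 42))*(-4)*4) = 96 + 56*(-4*(-5*(-371/5))*(-4)*4) = 96 + 56*(-1484*(-4)*4) = 96 + 56*(-4*(-1484)*4) = 96 + 56*(5936*4) = 96 + 56*23744 = 96 + 1329664 = 1329760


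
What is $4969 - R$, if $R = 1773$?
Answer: $3196$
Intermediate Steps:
$4969 - R = 4969 - 1773 = 3196$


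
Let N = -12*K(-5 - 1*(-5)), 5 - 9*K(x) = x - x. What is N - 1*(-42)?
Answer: 106/3 ≈ 35.333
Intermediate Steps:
K(x) = 5/9 (K(x) = 5/9 - (x - x)/9 = 5/9 - 1/9*0 = 5/9 + 0 = 5/9)
N = -20/3 (N = -12*5/9 = -20/3 ≈ -6.6667)
N - 1*(-42) = -20/3 - 1*(-42) = -20/3 + 42 = 106/3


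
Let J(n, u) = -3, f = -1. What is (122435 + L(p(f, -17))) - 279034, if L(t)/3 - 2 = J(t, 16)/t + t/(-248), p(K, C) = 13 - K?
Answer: -135923429/868 ≈ -1.5659e+5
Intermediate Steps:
L(t) = 6 - 9/t - 3*t/248 (L(t) = 6 + 3*(-3/t + t/(-248)) = 6 + 3*(-3/t + t*(-1/248)) = 6 + 3*(-3/t - t/248) = 6 + (-9/t - 3*t/248) = 6 - 9/t - 3*t/248)
(122435 + L(p(f, -17))) - 279034 = (122435 + (6 - 9/(13 - 1*(-1)) - 3*(13 - 1*(-1))/248)) - 279034 = (122435 + (6 - 9/(13 + 1) - 3*(13 + 1)/248)) - 279034 = (122435 + (6 - 9/14 - 3/248*14)) - 279034 = (122435 + (6 - 9*1/14 - 21/124)) - 279034 = (122435 + (6 - 9/14 - 21/124)) - 279034 = (122435 + 4503/868) - 279034 = 106278083/868 - 279034 = -135923429/868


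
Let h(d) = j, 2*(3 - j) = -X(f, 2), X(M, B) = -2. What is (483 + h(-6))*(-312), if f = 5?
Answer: -151320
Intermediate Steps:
j = 2 (j = 3 - (-1)*(-2)/2 = 3 - ½*2 = 3 - 1 = 2)
h(d) = 2
(483 + h(-6))*(-312) = (483 + 2)*(-312) = 485*(-312) = -151320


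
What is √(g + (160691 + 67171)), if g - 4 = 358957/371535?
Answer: √31454358658054845/371535 ≈ 477.35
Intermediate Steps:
g = 1845097/371535 (g = 4 + 358957/371535 = 1845097/371535 ≈ 4.9661)
√(g + (160691 + 67171)) = √(1845097/371535 + (160691 + 67171)) = √(1845097/371535 + 227862) = √(84660553267/371535) = √31454358658054845/371535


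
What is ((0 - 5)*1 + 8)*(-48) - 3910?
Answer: -4054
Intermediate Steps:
((0 - 5)*1 + 8)*(-48) - 3910 = (-5*1 + 8)*(-48) - 3910 = (-5 + 8)*(-48) - 3910 = 3*(-48) - 3910 = -144 - 3910 = -4054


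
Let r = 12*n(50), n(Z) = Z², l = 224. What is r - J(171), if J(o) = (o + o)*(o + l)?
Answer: -105090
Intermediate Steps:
J(o) = 2*o*(224 + o) (J(o) = (o + o)*(o + 224) = (2*o)*(224 + o) = 2*o*(224 + o))
r = 30000 (r = 12*50² = 12*2500 = 30000)
r - J(171) = 30000 - 2*171*(224 + 171) = 30000 - 2*171*395 = 30000 - 1*135090 = 30000 - 135090 = -105090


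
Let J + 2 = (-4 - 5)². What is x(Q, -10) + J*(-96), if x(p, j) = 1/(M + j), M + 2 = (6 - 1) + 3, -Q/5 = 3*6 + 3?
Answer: -30337/4 ≈ -7584.3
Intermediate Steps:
Q = -105 (Q = -5*(3*6 + 3) = -5*(18 + 3) = -5*21 = -105)
M = 6 (M = -2 + ((6 - 1) + 3) = -2 + (5 + 3) = -2 + 8 = 6)
x(p, j) = 1/(6 + j)
J = 79 (J = -2 + (-4 - 5)² = -2 + (-9)² = -2 + 81 = 79)
x(Q, -10) + J*(-96) = 1/(6 - 10) + 79*(-96) = 1/(-4) - 7584 = -¼ - 7584 = -30337/4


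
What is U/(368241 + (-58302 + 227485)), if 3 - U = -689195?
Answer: 344599/268712 ≈ 1.2824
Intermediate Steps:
U = 689198 (U = 3 - 1*(-689195) = 3 + 689195 = 689198)
U/(368241 + (-58302 + 227485)) = 689198/(368241 + (-58302 + 227485)) = 689198/(368241 + 169183) = 689198/537424 = 689198*(1/537424) = 344599/268712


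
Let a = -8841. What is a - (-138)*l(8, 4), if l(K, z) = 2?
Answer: -8565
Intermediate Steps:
a - (-138)*l(8, 4) = -8841 - (-138)*2 = -8841 - 1*(-276) = -8841 + 276 = -8565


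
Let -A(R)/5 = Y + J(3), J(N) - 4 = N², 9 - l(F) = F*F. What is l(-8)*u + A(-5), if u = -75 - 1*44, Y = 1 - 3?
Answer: 6490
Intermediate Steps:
l(F) = 9 - F² (l(F) = 9 - F*F = 9 - F²)
Y = -2
J(N) = 4 + N²
u = -119 (u = -75 - 44 = -119)
A(R) = -55 (A(R) = -5*(-2 + (4 + 3²)) = -5*(-2 + (4 + 9)) = -5*(-2 + 13) = -5*11 = -55)
l(-8)*u + A(-5) = (9 - 1*(-8)²)*(-119) - 55 = (9 - 1*64)*(-119) - 55 = (9 - 64)*(-119) - 55 = -55*(-119) - 55 = 6545 - 55 = 6490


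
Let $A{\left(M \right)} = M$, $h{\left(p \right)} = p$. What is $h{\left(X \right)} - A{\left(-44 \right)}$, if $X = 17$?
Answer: $61$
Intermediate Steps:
$h{\left(X \right)} - A{\left(-44 \right)} = 17 - -44 = 17 + 44 = 61$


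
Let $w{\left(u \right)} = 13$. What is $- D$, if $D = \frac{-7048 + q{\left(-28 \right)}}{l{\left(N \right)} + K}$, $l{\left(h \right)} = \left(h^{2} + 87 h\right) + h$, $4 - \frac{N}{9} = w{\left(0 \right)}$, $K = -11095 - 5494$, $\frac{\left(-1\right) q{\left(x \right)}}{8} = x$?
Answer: $- \frac{1706}{4289} \approx -0.39776$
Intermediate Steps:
$q{\left(x \right)} = - 8 x$
$K = -16589$ ($K = -11095 - 5494 = -16589$)
$N = -81$ ($N = 36 - 117 = -81$)
$l{\left(h \right)} = h^{2} + 88 h$
$D = \frac{1706}{4289}$ ($D = \frac{-7048 - -224}{- 81 \left(88 - 81\right) - 16589} = \frac{-7048 + 224}{\left(-81\right) 7 - 16589} = - \frac{6824}{-567 - 16589} = - \frac{6824}{-17156} = \left(-6824\right) \left(- \frac{1}{17156}\right) = \frac{1706}{4289} \approx 0.39776$)
$- D = \left(-1\right) \frac{1706}{4289} = - \frac{1706}{4289}$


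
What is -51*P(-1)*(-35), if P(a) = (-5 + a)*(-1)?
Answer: 10710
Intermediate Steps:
P(a) = 5 - a
-51*P(-1)*(-35) = -51*(5 - 1*(-1))*(-35) = -51*(5 + 1)*(-35) = -51*6*(-35) = -306*(-35) = 10710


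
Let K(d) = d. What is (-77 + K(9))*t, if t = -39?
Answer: 2652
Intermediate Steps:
(-77 + K(9))*t = (-77 + 9)*(-39) = -68*(-39) = 2652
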